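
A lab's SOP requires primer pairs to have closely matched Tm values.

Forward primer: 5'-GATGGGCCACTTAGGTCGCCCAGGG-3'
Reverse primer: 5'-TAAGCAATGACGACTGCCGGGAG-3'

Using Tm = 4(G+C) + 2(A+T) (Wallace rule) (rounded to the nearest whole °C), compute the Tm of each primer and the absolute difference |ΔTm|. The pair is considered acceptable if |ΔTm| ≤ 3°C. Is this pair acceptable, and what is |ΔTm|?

Forward: A=4 T=4 G=10 C=7 → Tm = 2·8 + 4·17 = 84°C.
Reverse: A=7 T=3 G=8 C=5 → Tm = 2·10 + 4·13 = 72°C.
|ΔTm| = |84 − 72| = 12°C, > 3°C.

|ΔTm| = 12°C; the pair is not acceptable.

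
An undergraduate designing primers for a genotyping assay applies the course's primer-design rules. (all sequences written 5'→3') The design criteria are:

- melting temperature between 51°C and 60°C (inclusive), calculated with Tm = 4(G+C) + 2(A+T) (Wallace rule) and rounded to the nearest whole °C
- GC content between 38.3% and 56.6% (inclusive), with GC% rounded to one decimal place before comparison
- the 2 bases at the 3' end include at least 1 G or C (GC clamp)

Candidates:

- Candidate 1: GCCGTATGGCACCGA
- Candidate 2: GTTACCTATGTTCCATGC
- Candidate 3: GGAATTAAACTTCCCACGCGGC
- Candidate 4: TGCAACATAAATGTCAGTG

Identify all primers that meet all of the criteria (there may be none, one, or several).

Candidate 2 only.

Candidate 1 (15 nt, A=3 T=2 G=5 C=5): Tm = 2·5 + 4·10 = 50°C, outside 51–60°C ✗; GC 10/15 = 66.7%, outside 38.3–56.6% ✗; 3' end GA has 1 G/C ✓ — fails.
Candidate 2 (18 nt, A=3 T=7 G=3 C=5): Tm = 2·10 + 4·8 = 52°C ✓; GC 8/18 = 44.4% ✓; 3' end GC has 2 G/C ✓ — passes.
Candidate 3 (22 nt, A=6 T=4 G=5 C=7): Tm = 2·10 + 4·12 = 68°C, outside 51–60°C ✗; GC 12/22 = 54.5% ✓; 3' end GC has 2 G/C ✓ — fails.
Candidate 4 (19 nt, A=7 T=5 G=4 C=3): Tm = 2·12 + 4·7 = 52°C ✓; GC 7/19 = 36.8%, outside 38.3–56.6% ✗; 3' end TG has 1 G/C ✓ — fails.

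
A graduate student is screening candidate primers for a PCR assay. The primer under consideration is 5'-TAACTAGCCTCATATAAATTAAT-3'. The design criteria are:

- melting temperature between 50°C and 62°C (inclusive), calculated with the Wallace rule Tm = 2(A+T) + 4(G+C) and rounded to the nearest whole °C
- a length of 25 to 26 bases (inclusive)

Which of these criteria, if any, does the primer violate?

Fails: length.

Base counts: A=10, T=8, G=1, C=4 (length 23).
Tm: Tm = 2·18 + 4·5 = 56°C ✓
length: length 23, outside 25–26 ✗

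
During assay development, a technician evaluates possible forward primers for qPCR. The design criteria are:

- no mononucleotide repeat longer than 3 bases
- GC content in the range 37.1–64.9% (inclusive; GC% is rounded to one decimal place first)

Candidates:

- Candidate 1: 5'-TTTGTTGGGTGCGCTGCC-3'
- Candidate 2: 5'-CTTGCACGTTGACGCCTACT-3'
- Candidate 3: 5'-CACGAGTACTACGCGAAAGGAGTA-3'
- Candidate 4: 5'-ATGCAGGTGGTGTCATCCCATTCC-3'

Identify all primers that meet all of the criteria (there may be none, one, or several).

Candidate 1, Candidate 2, Candidate 3 and Candidate 4.

Candidate 1 (18 nt, A=0 T=7 G=7 C=4): longest run = 3 ✓; GC 11/18 = 61.1% ✓ — passes.
Candidate 2 (20 nt, A=3 T=6 G=4 C=7): longest run = 2 ✓; GC 11/20 = 55.0% ✓ — passes.
Candidate 3 (24 nt, A=9 T=3 G=7 C=5): longest run = 3 ✓; GC 12/24 = 50.0% ✓ — passes.
Candidate 4 (24 nt, A=4 T=7 G=6 C=7): longest run = 3 ✓; GC 13/24 = 54.2% ✓ — passes.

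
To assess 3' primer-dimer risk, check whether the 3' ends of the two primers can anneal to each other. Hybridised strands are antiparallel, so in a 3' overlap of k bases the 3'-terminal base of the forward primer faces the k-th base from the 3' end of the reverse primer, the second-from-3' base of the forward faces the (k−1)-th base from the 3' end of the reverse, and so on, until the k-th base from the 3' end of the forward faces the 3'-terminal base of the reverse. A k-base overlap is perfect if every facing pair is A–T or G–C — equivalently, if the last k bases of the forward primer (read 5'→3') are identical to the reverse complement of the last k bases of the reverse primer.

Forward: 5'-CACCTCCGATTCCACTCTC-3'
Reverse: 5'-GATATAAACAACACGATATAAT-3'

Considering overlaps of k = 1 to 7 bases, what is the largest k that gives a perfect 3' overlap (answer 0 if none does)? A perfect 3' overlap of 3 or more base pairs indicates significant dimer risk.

Last 7 bases (5'→3') — forward …CACTCTC, reverse …ATATAAT.
Reverse complement of the reverse primer's last 7 bases: ATTATAT; its first k bases are the reverse complement of the reverse primer's last k bases, so a perfect k-base overlap needs the forward primer's last k bases to equal them.
Comparing (forward last k vs required): k=1: C vs A ✗; k=2: TC vs AT ✗; k=3: CTC vs ATT ✗; k=4: TCTC vs ATTA ✗; k=5: CTCTC vs ATTAT ✗; k=6: ACTCTC vs ATTATA ✗; k=7: CACTCTC vs ATTATAT ✗.
No overlap length from 1 to 7 is perfect, so the longest perfect 3' overlap is 0.

Longest perfect overlap: 0 complementary base pairs; below the dimer-risk threshold (threshold 3).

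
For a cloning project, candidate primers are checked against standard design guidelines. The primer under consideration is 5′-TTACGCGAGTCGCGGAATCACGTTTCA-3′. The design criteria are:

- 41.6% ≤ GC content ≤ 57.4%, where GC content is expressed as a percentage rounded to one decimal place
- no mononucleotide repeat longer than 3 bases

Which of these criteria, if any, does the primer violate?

Meets all criteria.

Base counts: A=6, T=7, G=7, C=7 (length 27).
GC content: GC 14/27 = 51.9% ✓
homopolymer run: longest run = 3 ✓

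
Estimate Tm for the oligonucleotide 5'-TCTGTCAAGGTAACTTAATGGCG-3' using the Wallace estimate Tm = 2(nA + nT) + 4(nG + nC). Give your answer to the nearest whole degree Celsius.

Base counts: A=6, T=7, G=6, C=4 (length 23).
Tm = 2·(6+7) + 4·(6+4) = 2·13 + 4·10 = 26 + 40 = 66°C.

66°C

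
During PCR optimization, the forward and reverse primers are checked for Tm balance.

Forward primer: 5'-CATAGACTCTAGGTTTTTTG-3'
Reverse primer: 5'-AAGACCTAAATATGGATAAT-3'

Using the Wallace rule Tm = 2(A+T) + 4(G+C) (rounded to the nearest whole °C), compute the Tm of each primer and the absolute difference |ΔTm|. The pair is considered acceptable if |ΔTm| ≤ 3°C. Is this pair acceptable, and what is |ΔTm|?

Forward: A=4 T=9 G=4 C=3 → Tm = 2·13 + 4·7 = 54°C.
Reverse: A=10 T=5 G=3 C=2 → Tm = 2·15 + 4·5 = 50°C.
|ΔTm| = |54 − 50| = 4°C, > 3°C.

|ΔTm| = 4°C; the pair is not acceptable.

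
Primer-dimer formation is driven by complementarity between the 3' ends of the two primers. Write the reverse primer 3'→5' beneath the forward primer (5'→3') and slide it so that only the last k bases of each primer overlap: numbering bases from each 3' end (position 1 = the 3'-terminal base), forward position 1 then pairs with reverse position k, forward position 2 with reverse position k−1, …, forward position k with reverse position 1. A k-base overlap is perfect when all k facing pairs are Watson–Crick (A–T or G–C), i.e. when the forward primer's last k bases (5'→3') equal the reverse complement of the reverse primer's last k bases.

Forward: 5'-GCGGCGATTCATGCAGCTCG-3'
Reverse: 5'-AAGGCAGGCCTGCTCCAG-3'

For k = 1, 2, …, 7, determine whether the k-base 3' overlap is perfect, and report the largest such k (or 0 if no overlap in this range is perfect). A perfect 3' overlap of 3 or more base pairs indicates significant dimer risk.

Last 7 bases (5'→3') — forward …CAGCTCG, reverse …GCTCCAG.
Reverse complement of the reverse primer's last 7 bases: CTGGAGC; its first k bases are the reverse complement of the reverse primer's last k bases, so a perfect k-base overlap needs the forward primer's last k bases to equal them.
Comparing (forward last k vs required): k=1: G vs C ✗; k=2: CG vs CT ✗; k=3: TCG vs CTG ✗; k=4: CTCG vs CTGG ✗; k=5: GCTCG vs CTGGA ✗; k=6: AGCTCG vs CTGGAG ✗; k=7: CAGCTCG vs CTGGAGC ✗.
No overlap length from 1 to 7 is perfect, so the longest perfect 3' overlap is 0.

Longest perfect overlap: 0 complementary base pairs; below the dimer-risk threshold (threshold 3).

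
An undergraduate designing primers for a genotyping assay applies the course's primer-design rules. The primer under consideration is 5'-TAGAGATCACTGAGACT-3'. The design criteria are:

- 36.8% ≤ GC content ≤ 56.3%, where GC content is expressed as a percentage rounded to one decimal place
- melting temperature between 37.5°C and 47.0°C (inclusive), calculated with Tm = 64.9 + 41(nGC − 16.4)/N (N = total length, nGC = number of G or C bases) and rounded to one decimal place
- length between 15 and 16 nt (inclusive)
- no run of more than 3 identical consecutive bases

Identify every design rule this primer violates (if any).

Base counts: A=6, T=4, G=4, C=3 (length 17).
GC content: GC 7/17 = 41.2% ✓
Tm: Tm = 64.9 + 41·(7 − 16.4)/17 = 42.2°C ✓
length: length 17, outside 15–16 ✗
homopolymer run: longest run = 1 ✓

Fails: length.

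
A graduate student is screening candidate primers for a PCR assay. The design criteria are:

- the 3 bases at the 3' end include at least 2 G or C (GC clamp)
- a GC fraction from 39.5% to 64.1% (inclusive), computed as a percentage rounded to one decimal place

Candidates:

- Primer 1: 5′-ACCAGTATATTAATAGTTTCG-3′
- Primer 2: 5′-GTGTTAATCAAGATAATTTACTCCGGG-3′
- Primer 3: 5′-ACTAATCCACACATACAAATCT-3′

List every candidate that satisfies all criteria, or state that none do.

Primer 1 (21 nt, A=7 T=8 G=3 C=3): 3' end TCG has 2 G/C ✓; GC 6/21 = 28.6%, outside 39.5–64.1% ✗ — fails.
Primer 2 (27 nt, A=8 T=9 G=6 C=4): 3' end GGG has 3 G/C ✓; GC 10/27 = 37.0%, outside 39.5–64.1% ✗ — fails.
Primer 3 (22 nt, A=10 T=5 G=0 C=7): 3' end TCT has 1 G/C, need ≥2 ✗; GC 7/22 = 31.8%, outside 39.5–64.1% ✗ — fails.

None of the candidates satisfy all criteria.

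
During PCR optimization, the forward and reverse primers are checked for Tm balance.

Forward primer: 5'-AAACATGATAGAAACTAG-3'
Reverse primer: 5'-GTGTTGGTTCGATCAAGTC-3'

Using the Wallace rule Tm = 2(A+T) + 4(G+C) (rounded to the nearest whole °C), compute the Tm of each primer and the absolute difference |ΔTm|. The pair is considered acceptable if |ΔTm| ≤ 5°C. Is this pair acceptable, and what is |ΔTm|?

|ΔTm| = 10°C; the pair is not acceptable.

Forward: A=10 T=3 G=3 C=2 → Tm = 2·13 + 4·5 = 46°C.
Reverse: A=3 T=7 G=6 C=3 → Tm = 2·10 + 4·9 = 56°C.
|ΔTm| = |46 − 56| = 10°C, > 5°C.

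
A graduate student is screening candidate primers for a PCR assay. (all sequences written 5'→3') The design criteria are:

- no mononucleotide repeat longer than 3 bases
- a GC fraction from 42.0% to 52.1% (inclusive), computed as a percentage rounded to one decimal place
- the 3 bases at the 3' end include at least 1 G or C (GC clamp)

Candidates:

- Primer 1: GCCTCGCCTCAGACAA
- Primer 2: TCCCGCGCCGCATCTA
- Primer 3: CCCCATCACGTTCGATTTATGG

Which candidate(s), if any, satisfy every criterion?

None of the candidates satisfy all criteria.

Primer 1 (16 nt, A=4 T=2 G=3 C=7): longest run = 2 ✓; GC 10/16 = 62.5%, outside 42.0–52.1% ✗; 3' end CAA has 1 G/C ✓ — fails.
Primer 2 (16 nt, A=2 T=3 G=3 C=8): longest run = 3 ✓; GC 11/16 = 68.8%, outside 42.0–52.1% ✗; 3' end CTA has 1 G/C ✓ — fails.
Primer 3 (22 nt, A=4 T=7 G=4 C=7): longest run = 4, exceeds 3 ✗; GC 11/22 = 50.0% ✓; 3' end TGG has 2 G/C ✓ — fails.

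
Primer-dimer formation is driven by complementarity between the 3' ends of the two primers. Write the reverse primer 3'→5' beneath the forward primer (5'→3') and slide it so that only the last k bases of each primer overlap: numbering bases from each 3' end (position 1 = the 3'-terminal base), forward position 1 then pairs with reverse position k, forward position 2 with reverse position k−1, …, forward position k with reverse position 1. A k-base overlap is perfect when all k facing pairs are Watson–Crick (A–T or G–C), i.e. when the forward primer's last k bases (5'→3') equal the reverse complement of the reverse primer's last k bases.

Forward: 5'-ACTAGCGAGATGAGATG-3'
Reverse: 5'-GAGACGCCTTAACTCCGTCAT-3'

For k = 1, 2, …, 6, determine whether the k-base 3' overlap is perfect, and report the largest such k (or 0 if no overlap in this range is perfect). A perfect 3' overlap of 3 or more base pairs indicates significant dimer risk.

Longest perfect overlap: 3 complementary base pairs; significant dimer risk (threshold 3).

Last 6 bases (5'→3') — forward …GAGATG, reverse …CGTCAT.
Reverse complement of the reverse primer's last 6 bases: ATGACG; its first k bases are the reverse complement of the reverse primer's last k bases, so a perfect k-base overlap needs the forward primer's last k bases to equal them.
Comparing (forward last k vs required): k=1: G vs A ✗; k=2: TG vs AT ✗; k=3: ATG vs ATG ✓; k=4: GATG vs ATGA ✗; k=5: AGATG vs ATGAC ✗; k=6: GAGATG vs ATGACG ✗.
Only k = 3 is perfect, so the longest perfect 3' overlap is 3.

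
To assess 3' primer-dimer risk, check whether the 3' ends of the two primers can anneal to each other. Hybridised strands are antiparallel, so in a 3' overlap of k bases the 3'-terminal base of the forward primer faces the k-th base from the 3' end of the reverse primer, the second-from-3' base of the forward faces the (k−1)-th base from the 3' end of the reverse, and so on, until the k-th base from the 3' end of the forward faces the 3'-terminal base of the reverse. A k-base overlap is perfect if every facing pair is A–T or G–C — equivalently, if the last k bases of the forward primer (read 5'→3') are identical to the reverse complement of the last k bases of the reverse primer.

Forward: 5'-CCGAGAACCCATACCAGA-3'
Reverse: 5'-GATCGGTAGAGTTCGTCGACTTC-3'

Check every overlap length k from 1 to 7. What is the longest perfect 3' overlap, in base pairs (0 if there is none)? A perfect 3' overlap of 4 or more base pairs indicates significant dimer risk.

Last 7 bases (5'→3') — forward …TACCAGA, reverse …CGACTTC.
Reverse complement of the reverse primer's last 7 bases: GAAGTCG; its first k bases are the reverse complement of the reverse primer's last k bases, so a perfect k-base overlap needs the forward primer's last k bases to equal them.
Comparing (forward last k vs required): k=1: A vs G ✗; k=2: GA vs GA ✓; k=3: AGA vs GAA ✗; k=4: CAGA vs GAAG ✗; k=5: CCAGA vs GAAGT ✗; k=6: ACCAGA vs GAAGTC ✗; k=7: TACCAGA vs GAAGTCG ✗.
Only k = 2 is perfect, so the longest perfect 3' overlap is 2.

Longest perfect overlap: 2 complementary base pairs; below the dimer-risk threshold (threshold 4).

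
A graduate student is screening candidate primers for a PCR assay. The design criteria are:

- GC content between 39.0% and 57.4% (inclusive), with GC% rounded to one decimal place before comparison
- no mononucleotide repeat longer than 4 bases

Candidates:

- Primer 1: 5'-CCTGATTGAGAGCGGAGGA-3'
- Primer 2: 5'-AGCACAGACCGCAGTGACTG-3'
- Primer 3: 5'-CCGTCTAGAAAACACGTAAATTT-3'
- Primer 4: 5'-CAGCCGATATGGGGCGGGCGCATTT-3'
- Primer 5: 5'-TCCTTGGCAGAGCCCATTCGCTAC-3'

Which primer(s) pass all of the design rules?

Primer 1 (19 nt, A=5 T=3 G=8 C=3): GC 11/19 = 57.9%, outside 39.0–57.4% ✗; longest run = 2 ✓ — fails.
Primer 2 (20 nt, A=6 T=2 G=6 C=6): GC 12/20 = 60.0%, outside 39.0–57.4% ✗; longest run = 2 ✓ — fails.
Primer 3 (23 nt, A=9 T=6 G=3 C=5): GC 8/23 = 34.8%, outside 39.0–57.4% ✗; longest run = 4 ✓ — fails.
Primer 4 (25 nt, A=4 T=5 G=10 C=6): GC 16/25 = 64.0%, outside 39.0–57.4% ✗; longest run = 4 ✓ — fails.
Primer 5 (24 nt, A=4 T=6 G=5 C=9): GC 14/24 = 58.3%, outside 39.0–57.4% ✗; longest run = 3 ✓ — fails.

None of the candidates satisfy all criteria.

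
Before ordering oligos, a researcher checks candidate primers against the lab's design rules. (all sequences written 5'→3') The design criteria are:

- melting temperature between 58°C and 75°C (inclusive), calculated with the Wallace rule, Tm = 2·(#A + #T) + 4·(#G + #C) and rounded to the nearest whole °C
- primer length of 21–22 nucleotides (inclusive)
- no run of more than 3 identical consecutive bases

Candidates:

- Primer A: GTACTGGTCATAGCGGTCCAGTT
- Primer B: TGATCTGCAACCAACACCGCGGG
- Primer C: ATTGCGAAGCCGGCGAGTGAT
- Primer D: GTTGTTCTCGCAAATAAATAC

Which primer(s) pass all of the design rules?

Primer C only.

Primer A (23 nt, A=4 T=7 G=7 C=5): Tm = 2·11 + 4·12 = 70°C ✓; length 23, outside 21–22 ✗; longest run = 2 ✓ — fails.
Primer B (23 nt, A=6 T=3 G=6 C=8): Tm = 2·9 + 4·14 = 74°C ✓; length 23, outside 21–22 ✗; longest run = 3 ✓ — fails.
Primer C (21 nt, A=5 T=4 G=8 C=4): Tm = 2·9 + 4·12 = 66°C ✓; length 21 ✓; longest run = 2 ✓ — passes.
Primer D (21 nt, A=7 T=7 G=3 C=4): Tm = 2·14 + 4·7 = 56°C, outside 58–75°C ✗; length 21 ✓; longest run = 3 ✓ — fails.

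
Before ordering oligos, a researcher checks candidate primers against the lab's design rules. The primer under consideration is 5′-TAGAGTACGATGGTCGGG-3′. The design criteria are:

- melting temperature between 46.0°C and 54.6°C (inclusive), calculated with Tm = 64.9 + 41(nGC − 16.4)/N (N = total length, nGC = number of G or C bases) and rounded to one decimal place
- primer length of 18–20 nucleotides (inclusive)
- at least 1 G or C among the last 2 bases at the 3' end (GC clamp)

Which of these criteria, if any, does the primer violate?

Base counts: A=4, T=4, G=8, C=2 (length 18).
Tm: Tm = 64.9 + 41·(10 − 16.4)/18 = 50.3°C ✓
length: length 18 ✓
GC clamp: 3' end GG has 2 G/C ✓

Meets all criteria.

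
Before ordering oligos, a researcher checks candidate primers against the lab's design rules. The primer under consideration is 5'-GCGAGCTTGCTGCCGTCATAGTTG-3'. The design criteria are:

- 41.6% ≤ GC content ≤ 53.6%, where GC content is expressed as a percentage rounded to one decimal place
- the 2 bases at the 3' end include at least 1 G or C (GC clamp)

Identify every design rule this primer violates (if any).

Base counts: A=3, T=7, G=8, C=6 (length 24).
GC content: GC 14/24 = 58.3%, outside 41.6–53.6% ✗
GC clamp: 3' end TG has 1 G/C ✓

Fails: GC content.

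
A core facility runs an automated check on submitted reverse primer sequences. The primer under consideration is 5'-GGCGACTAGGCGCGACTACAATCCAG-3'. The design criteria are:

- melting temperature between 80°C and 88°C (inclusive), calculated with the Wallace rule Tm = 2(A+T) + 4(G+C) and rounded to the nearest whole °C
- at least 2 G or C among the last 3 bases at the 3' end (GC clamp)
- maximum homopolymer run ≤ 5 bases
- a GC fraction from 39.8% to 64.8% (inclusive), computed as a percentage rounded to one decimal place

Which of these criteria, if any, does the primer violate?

Meets all criteria.

Base counts: A=7, T=3, G=8, C=8 (length 26).
Tm: Tm = 2·10 + 4·16 = 84°C ✓
GC clamp: 3' end CAG has 2 G/C ✓
homopolymer run: longest run = 2 ✓
GC content: GC 16/26 = 61.5% ✓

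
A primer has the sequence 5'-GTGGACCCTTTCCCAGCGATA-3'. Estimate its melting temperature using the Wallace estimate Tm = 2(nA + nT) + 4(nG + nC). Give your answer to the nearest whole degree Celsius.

66°C

Base counts: A=4, T=5, G=5, C=7 (length 21).
Tm = 2·(4+5) + 4·(5+7) = 2·9 + 4·12 = 18 + 48 = 66°C.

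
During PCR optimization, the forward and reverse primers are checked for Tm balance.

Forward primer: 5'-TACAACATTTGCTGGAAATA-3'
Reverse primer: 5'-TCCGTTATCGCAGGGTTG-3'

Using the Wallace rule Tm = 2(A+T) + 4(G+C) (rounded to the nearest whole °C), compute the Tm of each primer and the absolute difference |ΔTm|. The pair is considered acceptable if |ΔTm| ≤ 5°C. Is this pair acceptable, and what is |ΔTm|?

Forward: A=8 T=6 G=3 C=3 → Tm = 2·14 + 4·6 = 52°C.
Reverse: A=2 T=6 G=6 C=4 → Tm = 2·8 + 4·10 = 56°C.
|ΔTm| = |52 − 56| = 4°C, ≤ 5°C.

|ΔTm| = 4°C; the pair is acceptable.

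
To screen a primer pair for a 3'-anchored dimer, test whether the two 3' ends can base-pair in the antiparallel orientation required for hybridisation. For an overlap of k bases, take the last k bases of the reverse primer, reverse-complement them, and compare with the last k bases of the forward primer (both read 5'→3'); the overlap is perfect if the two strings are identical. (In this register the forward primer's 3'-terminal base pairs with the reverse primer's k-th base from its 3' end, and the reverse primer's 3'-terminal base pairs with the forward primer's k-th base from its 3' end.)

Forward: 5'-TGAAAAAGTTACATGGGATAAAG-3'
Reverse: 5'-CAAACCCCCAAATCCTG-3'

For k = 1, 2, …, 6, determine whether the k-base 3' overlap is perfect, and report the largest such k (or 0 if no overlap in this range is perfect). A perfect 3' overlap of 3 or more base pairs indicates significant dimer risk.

Longest perfect overlap: 0 complementary base pairs; below the dimer-risk threshold (threshold 3).

Last 6 bases (5'→3') — forward …ATAAAG, reverse …ATCCTG.
Reverse complement of the reverse primer's last 6 bases: CAGGAT; its first k bases are the reverse complement of the reverse primer's last k bases, so a perfect k-base overlap needs the forward primer's last k bases to equal them.
Comparing (forward last k vs required): k=1: G vs C ✗; k=2: AG vs CA ✗; k=3: AAG vs CAG ✗; k=4: AAAG vs CAGG ✗; k=5: TAAAG vs CAGGA ✗; k=6: ATAAAG vs CAGGAT ✗.
No overlap length from 1 to 6 is perfect, so the longest perfect 3' overlap is 0.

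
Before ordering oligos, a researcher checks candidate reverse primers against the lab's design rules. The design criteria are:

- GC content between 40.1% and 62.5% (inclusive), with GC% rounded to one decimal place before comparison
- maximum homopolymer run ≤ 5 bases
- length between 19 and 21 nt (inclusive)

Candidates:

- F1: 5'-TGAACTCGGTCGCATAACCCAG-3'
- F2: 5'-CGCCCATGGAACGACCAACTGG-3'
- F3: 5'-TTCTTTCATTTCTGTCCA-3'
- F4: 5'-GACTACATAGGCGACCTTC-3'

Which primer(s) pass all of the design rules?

F1 (22 nt, A=6 T=4 G=5 C=7): GC 12/22 = 54.5% ✓; longest run = 3 ✓; length 22, outside 19–21 ✗ — fails.
F2 (22 nt, A=6 T=2 G=6 C=8): GC 14/22 = 63.6%, outside 40.1–62.5% ✗; longest run = 3 ✓; length 22, outside 19–21 ✗ — fails.
F3 (18 nt, A=2 T=10 G=1 C=5): GC 6/18 = 33.3%, outside 40.1–62.5% ✗; longest run = 3 ✓; length 18, outside 19–21 ✗ — fails.
F4 (19 nt, A=5 T=4 G=4 C=6): GC 10/19 = 52.6% ✓; longest run = 2 ✓; length 19 ✓ — passes.

F4 only.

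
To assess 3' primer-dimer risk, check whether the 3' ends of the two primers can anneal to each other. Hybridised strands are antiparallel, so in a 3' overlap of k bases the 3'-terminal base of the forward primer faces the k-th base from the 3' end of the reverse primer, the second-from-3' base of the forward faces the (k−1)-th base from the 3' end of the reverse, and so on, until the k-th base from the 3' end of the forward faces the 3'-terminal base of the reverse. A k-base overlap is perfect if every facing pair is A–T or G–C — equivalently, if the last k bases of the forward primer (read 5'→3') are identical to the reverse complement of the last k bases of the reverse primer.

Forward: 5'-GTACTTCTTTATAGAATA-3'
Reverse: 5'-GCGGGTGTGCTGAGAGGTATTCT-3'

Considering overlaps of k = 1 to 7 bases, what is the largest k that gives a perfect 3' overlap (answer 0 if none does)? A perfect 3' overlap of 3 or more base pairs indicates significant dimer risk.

Longest perfect overlap: 6 complementary base pairs; significant dimer risk (threshold 3).

Last 7 bases (5'→3') — forward …TAGAATA, reverse …GTATTCT.
Reverse complement of the reverse primer's last 7 bases: AGAATAC; its first k bases are the reverse complement of the reverse primer's last k bases, so a perfect k-base overlap needs the forward primer's last k bases to equal them.
Comparing (forward last k vs required): k=1: A vs A ✓; k=2: TA vs AG ✗; k=3: ATA vs AGA ✗; k=4: AATA vs AGAA ✗; k=5: GAATA vs AGAAT ✗; k=6: AGAATA vs AGAATA ✓; k=7: TAGAATA vs AGAATAC ✗.
Perfect overlaps at k = 1, 6; the largest is 6.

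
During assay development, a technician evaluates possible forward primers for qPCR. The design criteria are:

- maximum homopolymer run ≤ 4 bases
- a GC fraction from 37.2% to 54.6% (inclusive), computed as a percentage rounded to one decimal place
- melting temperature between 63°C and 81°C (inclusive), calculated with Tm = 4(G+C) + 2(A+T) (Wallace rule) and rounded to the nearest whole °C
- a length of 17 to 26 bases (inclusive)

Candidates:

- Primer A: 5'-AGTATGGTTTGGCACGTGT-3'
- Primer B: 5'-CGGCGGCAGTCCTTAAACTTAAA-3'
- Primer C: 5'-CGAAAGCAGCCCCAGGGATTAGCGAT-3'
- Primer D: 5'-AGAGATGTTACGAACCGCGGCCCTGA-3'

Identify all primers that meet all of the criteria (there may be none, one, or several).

Primer A (19 nt, A=3 T=7 G=7 C=2): longest run = 3 ✓; GC 9/19 = 47.4% ✓; Tm = 2·10 + 4·9 = 56°C, outside 63–81°C ✗; length 19 ✓ — fails.
Primer B (23 nt, A=7 T=5 G=5 C=6): longest run = 3 ✓; GC 11/23 = 47.8% ✓; Tm = 2·12 + 4·11 = 68°C ✓; length 23 ✓ — passes.
Primer C (26 nt, A=8 T=3 G=8 C=7): longest run = 4 ✓; GC 15/26 = 57.7%, outside 37.2–54.6% ✗; Tm = 2·11 + 4·15 = 82°C, outside 63–81°C ✗; length 26 ✓ — fails.
Primer D (26 nt, A=7 T=4 G=8 C=7): longest run = 3 ✓; GC 15/26 = 57.7%, outside 37.2–54.6% ✗; Tm = 2·11 + 4·15 = 82°C, outside 63–81°C ✗; length 26 ✓ — fails.

Primer B only.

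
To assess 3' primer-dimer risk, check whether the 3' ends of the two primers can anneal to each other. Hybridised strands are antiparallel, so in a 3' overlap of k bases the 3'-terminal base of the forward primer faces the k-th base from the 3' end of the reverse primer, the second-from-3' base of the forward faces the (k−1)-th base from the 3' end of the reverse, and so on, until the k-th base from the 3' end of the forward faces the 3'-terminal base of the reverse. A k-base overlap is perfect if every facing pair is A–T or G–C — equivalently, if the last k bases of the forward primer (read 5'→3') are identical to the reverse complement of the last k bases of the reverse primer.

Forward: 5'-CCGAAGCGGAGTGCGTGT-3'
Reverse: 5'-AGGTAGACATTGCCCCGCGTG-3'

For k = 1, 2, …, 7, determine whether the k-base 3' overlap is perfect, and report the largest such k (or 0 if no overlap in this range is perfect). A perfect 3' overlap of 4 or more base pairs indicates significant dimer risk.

Longest perfect overlap: 0 complementary base pairs; below the dimer-risk threshold (threshold 4).

Last 7 bases (5'→3') — forward …TGCGTGT, reverse …CCGCGTG.
Reverse complement of the reverse primer's last 7 bases: CACGCGG; its first k bases are the reverse complement of the reverse primer's last k bases, so a perfect k-base overlap needs the forward primer's last k bases to equal them.
Comparing (forward last k vs required): k=1: T vs C ✗; k=2: GT vs CA ✗; k=3: TGT vs CAC ✗; k=4: GTGT vs CACG ✗; k=5: CGTGT vs CACGC ✗; k=6: GCGTGT vs CACGCG ✗; k=7: TGCGTGT vs CACGCGG ✗.
No overlap length from 1 to 7 is perfect, so the longest perfect 3' overlap is 0.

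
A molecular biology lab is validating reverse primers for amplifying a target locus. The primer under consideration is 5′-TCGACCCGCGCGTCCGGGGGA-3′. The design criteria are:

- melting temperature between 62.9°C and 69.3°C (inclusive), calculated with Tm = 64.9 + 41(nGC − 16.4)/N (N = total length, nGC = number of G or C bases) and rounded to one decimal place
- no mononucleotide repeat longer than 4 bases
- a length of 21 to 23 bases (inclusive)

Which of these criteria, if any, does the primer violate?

Fails: homopolymer run.

Base counts: A=2, T=2, G=9, C=8 (length 21).
Tm: Tm = 64.9 + 41·(17 − 16.4)/21 = 66.1°C ✓
homopolymer run: longest run = 5, exceeds 4 ✗
length: length 21 ✓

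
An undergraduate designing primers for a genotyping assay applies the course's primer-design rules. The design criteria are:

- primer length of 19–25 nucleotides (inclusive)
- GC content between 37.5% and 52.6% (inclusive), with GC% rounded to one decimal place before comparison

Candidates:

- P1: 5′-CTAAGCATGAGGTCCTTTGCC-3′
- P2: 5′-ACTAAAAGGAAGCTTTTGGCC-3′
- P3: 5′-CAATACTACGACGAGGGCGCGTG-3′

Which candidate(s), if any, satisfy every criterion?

P1 (21 nt, A=4 T=6 G=5 C=6): length 21 ✓; GC 11/21 = 52.4% ✓ — passes.
P2 (21 nt, A=7 T=5 G=5 C=4): length 21 ✓; GC 9/21 = 42.9% ✓ — passes.
P3 (23 nt, A=6 T=3 G=8 C=6): length 23 ✓; GC 14/23 = 60.9%, outside 37.5–52.6% ✗ — fails.

P1 and P2.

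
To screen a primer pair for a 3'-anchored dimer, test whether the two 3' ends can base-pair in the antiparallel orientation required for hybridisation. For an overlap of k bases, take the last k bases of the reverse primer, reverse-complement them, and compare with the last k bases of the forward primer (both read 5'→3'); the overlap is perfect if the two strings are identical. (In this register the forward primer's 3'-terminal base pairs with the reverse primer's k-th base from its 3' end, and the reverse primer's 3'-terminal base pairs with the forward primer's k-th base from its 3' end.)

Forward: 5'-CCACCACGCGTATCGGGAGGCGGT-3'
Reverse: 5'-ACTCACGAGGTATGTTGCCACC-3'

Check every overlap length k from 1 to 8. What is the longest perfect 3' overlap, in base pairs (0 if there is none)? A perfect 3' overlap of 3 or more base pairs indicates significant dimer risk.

Longest perfect overlap: 3 complementary base pairs; significant dimer risk (threshold 3).

Last 8 bases (5'→3') — forward …GAGGCGGT, reverse …TTGCCACC.
Reverse complement of the reverse primer's last 8 bases: GGTGGCAA; its first k bases are the reverse complement of the reverse primer's last k bases, so a perfect k-base overlap needs the forward primer's last k bases to equal them.
Comparing (forward last k vs required): k=1: T vs G ✗; k=2: GT vs GG ✗; k=3: GGT vs GGT ✓; k=4: CGGT vs GGTG ✗; k=5: GCGGT vs GGTGG ✗; k=6: GGCGGT vs GGTGGC ✗; k=7: AGGCGGT vs GGTGGCA ✗; k=8: GAGGCGGT vs GGTGGCAA ✗.
Only k = 3 is perfect, so the longest perfect 3' overlap is 3.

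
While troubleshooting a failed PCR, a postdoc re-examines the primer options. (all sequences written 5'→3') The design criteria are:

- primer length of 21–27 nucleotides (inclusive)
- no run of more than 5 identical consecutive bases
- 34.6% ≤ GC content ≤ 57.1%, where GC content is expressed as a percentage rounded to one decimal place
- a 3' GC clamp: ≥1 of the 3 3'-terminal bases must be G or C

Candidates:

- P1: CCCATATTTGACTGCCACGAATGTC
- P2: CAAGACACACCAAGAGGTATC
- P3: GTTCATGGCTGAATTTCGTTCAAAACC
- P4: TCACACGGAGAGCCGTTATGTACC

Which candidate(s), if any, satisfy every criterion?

P1, P2, P3 and P4.

P1 (25 nt, A=6 T=7 G=4 C=8): length 25 ✓; longest run = 3 ✓; GC 12/25 = 48.0% ✓; 3' end GTC has 2 G/C ✓ — passes.
P2 (21 nt, A=9 T=2 G=4 C=6): length 21 ✓; longest run = 2 ✓; GC 10/21 = 47.6% ✓; 3' end ATC has 1 G/C ✓ — passes.
P3 (27 nt, A=7 T=9 G=5 C=6): length 27 ✓; longest run = 4 ✓; GC 11/27 = 40.7% ✓; 3' end ACC has 2 G/C ✓ — passes.
P4 (24 nt, A=6 T=5 G=6 C=7): length 24 ✓; longest run = 2 ✓; GC 13/24 = 54.2% ✓; 3' end ACC has 2 G/C ✓ — passes.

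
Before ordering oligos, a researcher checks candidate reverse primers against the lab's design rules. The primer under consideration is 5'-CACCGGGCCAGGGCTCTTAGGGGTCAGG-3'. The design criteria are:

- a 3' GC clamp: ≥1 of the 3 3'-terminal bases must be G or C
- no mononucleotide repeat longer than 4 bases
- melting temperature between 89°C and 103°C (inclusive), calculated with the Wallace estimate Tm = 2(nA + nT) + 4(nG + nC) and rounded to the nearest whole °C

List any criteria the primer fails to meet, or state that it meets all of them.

Meets all criteria.

Base counts: A=4, T=4, G=12, C=8 (length 28).
GC clamp: 3' end AGG has 2 G/C ✓
homopolymer run: longest run = 4 ✓
Tm: Tm = 2·8 + 4·20 = 96°C ✓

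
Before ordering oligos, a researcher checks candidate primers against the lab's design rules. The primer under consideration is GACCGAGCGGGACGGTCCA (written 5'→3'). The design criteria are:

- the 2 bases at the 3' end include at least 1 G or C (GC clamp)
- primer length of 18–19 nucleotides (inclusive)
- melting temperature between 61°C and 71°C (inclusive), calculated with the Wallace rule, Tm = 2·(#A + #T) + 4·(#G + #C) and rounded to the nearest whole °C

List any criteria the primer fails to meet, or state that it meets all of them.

Meets all criteria.

Base counts: A=4, T=1, G=8, C=6 (length 19).
GC clamp: 3' end CA has 1 G/C ✓
length: length 19 ✓
Tm: Tm = 2·5 + 4·14 = 66°C ✓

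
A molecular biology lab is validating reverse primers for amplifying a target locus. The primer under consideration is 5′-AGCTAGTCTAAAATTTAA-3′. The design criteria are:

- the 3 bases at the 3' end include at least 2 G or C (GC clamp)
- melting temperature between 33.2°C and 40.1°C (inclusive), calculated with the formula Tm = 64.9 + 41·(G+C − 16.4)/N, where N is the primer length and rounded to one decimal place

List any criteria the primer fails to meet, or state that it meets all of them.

Base counts: A=8, T=6, G=2, C=2 (length 18).
GC clamp: 3' end TAA has 0 G/C, need ≥2 ✗
Tm: Tm = 64.9 + 41·(4 − 16.4)/18 = 36.7°C ✓

Fails: GC clamp.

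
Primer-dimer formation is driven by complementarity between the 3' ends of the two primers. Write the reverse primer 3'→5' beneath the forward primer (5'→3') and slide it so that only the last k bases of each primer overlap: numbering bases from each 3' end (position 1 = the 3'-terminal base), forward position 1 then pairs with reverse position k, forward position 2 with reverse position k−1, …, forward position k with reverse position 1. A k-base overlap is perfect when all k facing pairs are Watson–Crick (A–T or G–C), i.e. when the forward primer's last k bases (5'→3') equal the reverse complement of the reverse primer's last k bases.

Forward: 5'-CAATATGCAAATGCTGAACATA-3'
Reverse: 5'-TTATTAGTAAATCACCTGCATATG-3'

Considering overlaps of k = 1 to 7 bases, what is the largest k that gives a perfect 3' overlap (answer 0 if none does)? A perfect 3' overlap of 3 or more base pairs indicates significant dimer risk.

Longest perfect overlap: 4 complementary base pairs; significant dimer risk (threshold 3).

Last 7 bases (5'→3') — forward …GAACATA, reverse …GCATATG.
Reverse complement of the reverse primer's last 7 bases: CATATGC; its first k bases are the reverse complement of the reverse primer's last k bases, so a perfect k-base overlap needs the forward primer's last k bases to equal them.
Comparing (forward last k vs required): k=1: A vs C ✗; k=2: TA vs CA ✗; k=3: ATA vs CAT ✗; k=4: CATA vs CATA ✓; k=5: ACATA vs CATAT ✗; k=6: AACATA vs CATATG ✗; k=7: GAACATA vs CATATGC ✗.
Only k = 4 is perfect, so the longest perfect 3' overlap is 4.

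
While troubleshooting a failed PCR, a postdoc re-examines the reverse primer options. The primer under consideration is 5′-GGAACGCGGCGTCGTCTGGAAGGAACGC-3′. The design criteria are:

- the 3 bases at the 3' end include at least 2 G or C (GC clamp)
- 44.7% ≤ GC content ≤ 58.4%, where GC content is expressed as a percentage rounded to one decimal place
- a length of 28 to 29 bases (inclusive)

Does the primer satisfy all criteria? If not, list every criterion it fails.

Base counts: A=6, T=3, G=12, C=7 (length 28).
GC clamp: 3' end CGC has 3 G/C ✓
GC content: GC 19/28 = 67.9%, outside 44.7–58.4% ✗
length: length 28 ✓

Fails: GC content.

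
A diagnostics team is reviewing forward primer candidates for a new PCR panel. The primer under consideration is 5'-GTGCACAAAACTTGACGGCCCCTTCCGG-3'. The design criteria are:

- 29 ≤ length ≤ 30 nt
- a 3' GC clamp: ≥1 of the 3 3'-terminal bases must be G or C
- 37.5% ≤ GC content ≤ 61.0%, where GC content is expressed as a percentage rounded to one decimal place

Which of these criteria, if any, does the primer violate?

Base counts: A=6, T=5, G=7, C=10 (length 28).
length: length 28, outside 29–30 ✗
GC clamp: 3' end CGG has 3 G/C ✓
GC content: GC 17/28 = 60.7% ✓

Fails: length.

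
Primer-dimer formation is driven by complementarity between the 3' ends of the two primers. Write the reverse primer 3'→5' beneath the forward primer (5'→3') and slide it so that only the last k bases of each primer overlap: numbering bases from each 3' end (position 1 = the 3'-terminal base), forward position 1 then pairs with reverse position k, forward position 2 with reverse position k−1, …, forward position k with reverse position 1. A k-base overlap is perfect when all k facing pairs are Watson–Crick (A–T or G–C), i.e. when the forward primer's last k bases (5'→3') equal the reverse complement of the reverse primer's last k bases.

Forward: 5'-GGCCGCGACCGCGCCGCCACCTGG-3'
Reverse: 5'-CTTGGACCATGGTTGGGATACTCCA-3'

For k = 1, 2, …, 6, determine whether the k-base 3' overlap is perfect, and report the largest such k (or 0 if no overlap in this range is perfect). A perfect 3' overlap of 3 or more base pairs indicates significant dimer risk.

Longest perfect overlap: 3 complementary base pairs; significant dimer risk (threshold 3).

Last 6 bases (5'→3') — forward …ACCTGG, reverse …ACTCCA.
Reverse complement of the reverse primer's last 6 bases: TGGAGT; its first k bases are the reverse complement of the reverse primer's last k bases, so a perfect k-base overlap needs the forward primer's last k bases to equal them.
Comparing (forward last k vs required): k=1: G vs T ✗; k=2: GG vs TG ✗; k=3: TGG vs TGG ✓; k=4: CTGG vs TGGA ✗; k=5: CCTGG vs TGGAG ✗; k=6: ACCTGG vs TGGAGT ✗.
Only k = 3 is perfect, so the longest perfect 3' overlap is 3.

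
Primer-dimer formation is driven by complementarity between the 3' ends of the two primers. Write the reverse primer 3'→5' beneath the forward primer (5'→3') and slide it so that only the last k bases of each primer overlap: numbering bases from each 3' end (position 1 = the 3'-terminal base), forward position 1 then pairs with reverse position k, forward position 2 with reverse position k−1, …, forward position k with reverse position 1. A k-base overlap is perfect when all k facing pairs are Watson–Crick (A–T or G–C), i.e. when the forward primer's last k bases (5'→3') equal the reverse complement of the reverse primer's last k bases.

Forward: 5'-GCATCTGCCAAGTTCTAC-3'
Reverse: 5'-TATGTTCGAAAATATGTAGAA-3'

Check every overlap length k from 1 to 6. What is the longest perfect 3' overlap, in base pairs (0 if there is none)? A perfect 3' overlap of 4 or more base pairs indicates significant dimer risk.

Last 6 bases (5'→3') — forward …TTCTAC, reverse …GTAGAA.
Reverse complement of the reverse primer's last 6 bases: TTCTAC; its first k bases are the reverse complement of the reverse primer's last k bases, so a perfect k-base overlap needs the forward primer's last k bases to equal them.
Comparing (forward last k vs required): k=1: C vs T ✗; k=2: AC vs TT ✗; k=3: TAC vs TTC ✗; k=4: CTAC vs TTCT ✗; k=5: TCTAC vs TTCTA ✗; k=6: TTCTAC vs TTCTAC ✓.
Only k = 6 is perfect, so the longest perfect 3' overlap is 6.

Longest perfect overlap: 6 complementary base pairs; significant dimer risk (threshold 4).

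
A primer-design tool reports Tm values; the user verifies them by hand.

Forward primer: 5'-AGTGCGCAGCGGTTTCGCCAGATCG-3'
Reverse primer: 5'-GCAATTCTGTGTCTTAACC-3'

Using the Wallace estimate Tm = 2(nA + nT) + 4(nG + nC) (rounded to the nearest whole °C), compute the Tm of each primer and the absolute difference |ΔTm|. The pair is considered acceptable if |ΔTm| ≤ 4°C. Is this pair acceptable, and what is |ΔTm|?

|ΔTm| = 28°C; the pair is not acceptable.

Forward: A=4 T=5 G=9 C=7 → Tm = 2·9 + 4·16 = 82°C.
Reverse: A=4 T=7 G=3 C=5 → Tm = 2·11 + 4·8 = 54°C.
|ΔTm| = |82 − 54| = 28°C, > 4°C.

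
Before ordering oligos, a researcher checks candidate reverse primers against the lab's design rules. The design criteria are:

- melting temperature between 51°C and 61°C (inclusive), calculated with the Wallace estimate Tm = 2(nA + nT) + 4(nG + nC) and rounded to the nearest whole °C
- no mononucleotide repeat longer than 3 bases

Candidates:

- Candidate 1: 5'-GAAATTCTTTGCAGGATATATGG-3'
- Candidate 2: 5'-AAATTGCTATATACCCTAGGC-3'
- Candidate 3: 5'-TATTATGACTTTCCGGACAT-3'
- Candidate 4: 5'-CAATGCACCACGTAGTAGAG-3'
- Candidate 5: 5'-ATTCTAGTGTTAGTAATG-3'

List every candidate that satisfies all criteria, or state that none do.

Candidate 1 (23 nt, A=7 T=8 G=6 C=2): Tm = 2·15 + 4·8 = 62°C, outside 51–61°C ✗; longest run = 3 ✓ — fails.
Candidate 2 (21 nt, A=7 T=6 G=3 C=5): Tm = 2·13 + 4·8 = 58°C ✓; longest run = 3 ✓ — passes.
Candidate 3 (20 nt, A=5 T=8 G=3 C=4): Tm = 2·13 + 4·7 = 54°C ✓; longest run = 3 ✓ — passes.
Candidate 4 (20 nt, A=7 T=3 G=5 C=5): Tm = 2·10 + 4·10 = 60°C ✓; longest run = 2 ✓ — passes.
Candidate 5 (18 nt, A=5 T=8 G=4 C=1): Tm = 2·13 + 4·5 = 46°C, outside 51–61°C ✗; longest run = 2 ✓ — fails.

Candidate 2, Candidate 3 and Candidate 4.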